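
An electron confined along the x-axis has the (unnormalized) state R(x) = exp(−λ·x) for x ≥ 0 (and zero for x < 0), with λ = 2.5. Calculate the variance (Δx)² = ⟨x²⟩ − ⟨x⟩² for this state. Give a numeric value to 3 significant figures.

Compute ⟨x⟩ and ⟨x²⟩ separately, then (Δx)² = ⟨x²⟩ − ⟨x⟩².
Every integrand reduces to terms xʲ·e^(−2λx) on [0, ∞); use ∫₀^∞ xʲ·e^(−2λx) dx = j!/(2λ)^(j+1).
Normalization: ∫|R|² dx = 0.20000.
⟨x⟩ = 0.20000 and ⟨x²⟩ = 0.080000.
(Δx)² = 0.080000 − (0.20000)² = 0.040000.

0.0400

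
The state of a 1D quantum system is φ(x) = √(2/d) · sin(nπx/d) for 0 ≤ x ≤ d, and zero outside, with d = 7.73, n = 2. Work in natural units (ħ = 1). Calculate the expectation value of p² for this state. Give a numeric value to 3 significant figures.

0.661

p² φ = −ħ² d²φ/dx²; ⟨p²⟩ = −ħ² ∫ φ*·φ'' dx.
d/dx sin(nπx/d) = (nπ/d)·cos(nπx/d) and d²/dx² sin(nπx/d) = −(nπ/d)²·sin(nπx/d); on 0 ≤ x ≤ d, ∫sin²(nπx/d) dx = d/2 and ∫sin(nπx/d)·cos(nπx/d) dx = 0.
⟨p²⟩ = 0.66069.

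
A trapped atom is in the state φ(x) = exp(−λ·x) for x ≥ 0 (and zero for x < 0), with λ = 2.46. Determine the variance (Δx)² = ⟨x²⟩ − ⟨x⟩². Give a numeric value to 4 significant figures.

Compute ⟨x⟩ and ⟨x²⟩ separately, then (Δx)² = ⟨x²⟩ − ⟨x⟩².
Every integrand reduces to terms xʲ·e^(−2λx) on [0, ∞); use ∫₀^∞ xʲ·e^(−2λx) dx = j!/(2λ)^(j+1).
Normalization: ∫|φ|² dx = 0.20325.
⟨x⟩ = 0.20325 and ⟨x²⟩ = 0.082623.
(Δx)² = 0.082623 − (0.20325)² = 0.041311.

0.04131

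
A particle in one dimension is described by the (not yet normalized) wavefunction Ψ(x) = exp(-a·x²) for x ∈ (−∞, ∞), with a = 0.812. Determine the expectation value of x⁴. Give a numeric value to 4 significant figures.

0.2844

⟨x⁴⟩ = ∫ x⁴·|Ψ|² dx / ∫|Ψ|² dx (integrals over the domain).
Gaussian moments: ∫x^(2j)·e^(−2ax²) dx = (2j−1)!!/(4a)^j · √(π/(2a)), odd powers integrate to 0; here √(π/(2a)) = 1.3909.
State is unnormalized: ∫|Ψ|² dx = 1.3909, and ∫Ψ*·x⁴·Ψ dx = 0.39552, so ⟨x⁴⟩ = 0.39552 / 1.3909.
⟨x⁴⟩ = 0.28437.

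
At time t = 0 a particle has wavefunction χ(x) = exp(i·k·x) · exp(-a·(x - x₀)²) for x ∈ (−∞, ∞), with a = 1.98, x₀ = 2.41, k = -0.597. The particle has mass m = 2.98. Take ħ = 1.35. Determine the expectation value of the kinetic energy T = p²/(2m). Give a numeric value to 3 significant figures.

T = −(ħ²/2m) d²/dx², so ⟨T⟩ = −(ħ²/2m) ∫ χ*·χ'' dx / ∫|χ|² dx; with m = 2.98.
Gaussian moments (u = x − x₀): ∫u^(2j)·e^(−2au²) du = (2j−1)!!/(4a)^j · √(π/(2a)), odd powers integrate to 0; here √(π/(2a)) = 0.89069. Derivatives: χ′ = (ik − 2au)·χ, χ″ = ((ik − 2au)² − 2a)·χ; the odd-in-u pieces drop out.
State is unnormalized: ∫|χ|² dx = 0.89069, and ∫χ*·(−ħ²/2m · χ'') dx = 0.63635, so ⟨T⟩ = 0.63635 / 0.89069.
⟨T⟩ = 0.71445.

0.714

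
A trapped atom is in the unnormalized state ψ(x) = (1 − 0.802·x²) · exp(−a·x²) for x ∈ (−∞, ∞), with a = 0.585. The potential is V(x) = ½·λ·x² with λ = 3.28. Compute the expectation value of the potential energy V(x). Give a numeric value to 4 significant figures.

0.7415

⟨V⟩ = ∫ V(x)·|ψ|² dx / ∫|ψ|² dx.
Expand each integrand as polynomial × e^(−2ax²) and use ∫x^(2j)·e^(−2ax²) dx = (2j−1)!!/(4a)^j · √(π/(2a)), odd powers → 0; here √(π/(2a)) = 1.6386.
State is unnormalized: ∫|ψ|² dx = 1.0929, and ∫ψ*·V(x)·ψ dx = 0.81034, so ⟨V⟩ = 0.81034 / 1.0929.
⟨V⟩ = 0.74149.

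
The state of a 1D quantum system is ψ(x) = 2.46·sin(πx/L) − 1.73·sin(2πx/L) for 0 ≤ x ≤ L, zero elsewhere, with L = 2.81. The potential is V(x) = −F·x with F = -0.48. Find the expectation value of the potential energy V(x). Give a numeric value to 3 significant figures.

0.903

⟨V⟩ = ∫ V(x)·|ψ|² dx / ∫|ψ|² dx.
On 0 ≤ x ≤ L (j ≠ l): ∫sin²(jπx/L) dx = L/2, ∫sin(jπx/L)·sin(lπx/L) dx = 0; diagonal moments ∫x·sin²(jπx/L) dx = L²/4, ∫x²·sin²(jπx/L) dx = L³·(1/6 − 1/(4j²π²)); cross terms ∫x·sin(jπx/L)·sin(lπx/L) dx = 0 for j + l even and −4jlL²/(π²(j² − l²)²) for j + l odd, ∫x²·sin(jπx/L)·sin(lπx/L) dx = (−1)^(j+l)·4jlL³/(π²(j² − l²)²); higher powers the same way via product-to-sum and parts.
State is unnormalized: ∫|ψ|² dx = 12.708, and ∫ψ*·V(x)·ψ dx = 11.475, so ⟨V⟩ = 11.475 / 12.708.
⟨V⟩ = 0.90304.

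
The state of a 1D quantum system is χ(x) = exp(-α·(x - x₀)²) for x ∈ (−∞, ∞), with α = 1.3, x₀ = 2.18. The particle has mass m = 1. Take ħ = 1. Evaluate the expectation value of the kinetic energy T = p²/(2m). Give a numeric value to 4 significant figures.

0.6500

T = −(ħ²/2m) d²/dx², so ⟨T⟩ = −(ħ²/2m) ∫ χ*·χ'' dx / ∫|χ|² dx; with m = 1.
Gaussian moments (u = x − x₀): ∫u^(2j)·e^(−2αu²) du = (2j−1)!!/(4α)^j · √(π/(2α)), odd powers integrate to 0; here √(π/(2α)) = 1.0992. Derivatives: d/dx e^(−αu²) = −2αu·e^(−αu²), d²/dx² e^(−αu²) = (4α²u² − 2α)·e^(−αu²).
State is unnormalized: ∫|χ|² dx = 1.0992, and ∫χ*·(−ħ²/2m · χ'') dx = 0.71450, so ⟨T⟩ = 0.71450 / 1.0992.
⟨T⟩ = 0.65000.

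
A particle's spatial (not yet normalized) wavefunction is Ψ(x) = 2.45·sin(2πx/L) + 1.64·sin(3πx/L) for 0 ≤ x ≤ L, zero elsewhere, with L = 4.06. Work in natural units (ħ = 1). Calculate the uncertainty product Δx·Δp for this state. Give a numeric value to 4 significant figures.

Δx = √(⟨x²⟩−⟨x⟩²), Δp = √(⟨p²⟩−⟨p⟩²).
On 0 ≤ x ≤ L (j ≠ l): ∫sin²(jπx/L) dx = L/2, ∫sin(jπx/L)·sin(lπx/L) dx = 0; diagonal moments ∫x·sin²(jπx/L) dx = L²/4, ∫x²·sin²(jπx/L) dx = L³·(1/6 − 1/(4j²π²)); cross terms ∫x·sin(jπx/L)·sin(lπx/L) dx = 0 for j + l even and −4jlL²/(π²(j² − l²)²) for j + l odd, ∫x²·sin(jπx/L)·sin(lπx/L) dx = (−1)^(j+l)·4jlL³/(π²(j² − l²)²); higher powers the same way via product-to-sum and parts. d²/dx² sin(jπx/L) = −(jπ/L)²·sin(jπx/L); on 0 ≤ x ≤ L, ∫sin²(jπx/L) dx = L/2 and ∫sin(jπx/L)·sin(lπx/L) dx = 0 for j ≠ l, so only diagonal terms survive in ∫|Ψ|² and ∫Ψ·Ψ″; ∫Ψ·Ψ′ dx = [Ψ²/2] between the walls = 0.
Normalization: ∫|Ψ|² dx = 17.645.
⟨x⟩ = 1.2998, ⟨x²⟩ = 2.3570 ⇒ Δx = 0.81704.
⟨p⟩ = 0.0000, ⟨p²⟩ = 3.3214 ⇒ Δp = 1.8225.
Δx·Δp = 1.4890.

1.489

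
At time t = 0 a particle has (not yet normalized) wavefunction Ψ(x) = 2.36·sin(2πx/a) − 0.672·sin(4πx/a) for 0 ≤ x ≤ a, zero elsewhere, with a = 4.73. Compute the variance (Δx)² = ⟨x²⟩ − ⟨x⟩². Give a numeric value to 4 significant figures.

1.066

Compute ⟨x⟩ and ⟨x²⟩ separately, then (Δx)² = ⟨x²⟩ − ⟨x⟩².
On 0 ≤ x ≤ a (j ≠ l): ∫sin²(jπx/a) dx = a/2, ∫sin(jπx/a)·sin(lπx/a) dx = 0; diagonal moments ∫x·sin²(jπx/a) dx = a²/4, ∫x²·sin²(jπx/a) dx = a³·(1/6 − 1/(4j²π²)); cross terms ∫x·sin(jπx/a)·sin(lπx/a) dx = 0 for j + l even and −4jla²/(π²(j² − l²)²) for j + l odd, ∫x²·sin(jπx/a)·sin(lπx/a) dx = (−1)^(j+l)·4jla³/(π²(j² − l²)²); higher powers the same way via product-to-sum and parts.
Normalization: ∫|Ψ|² dx = 14.240.
⟨x⟩ = 2.3650 and ⟨x²⟩ = 6.6595.
(Δx)² = 6.6595 − (2.3650)² = 1.0663.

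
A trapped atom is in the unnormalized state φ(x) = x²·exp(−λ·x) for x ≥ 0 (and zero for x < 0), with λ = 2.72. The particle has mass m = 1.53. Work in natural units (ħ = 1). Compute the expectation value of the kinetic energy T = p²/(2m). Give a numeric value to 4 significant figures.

0.8059

T = −(ħ²/2m) d²/dx², so ⟨T⟩ = −(ħ²/2m) ∫ φ*·φ'' dx / ∫|φ|² dx; with m = 1.53.
Differentiate x²·exp(−λ·x) with the product rule; every integrand then reduces to terms xʲ·e^(−2λx) on [0, ∞), with ∫₀^∞ xʲ·e^(−2λx) dx = j!/(2λ)^(j+1).
State is unnormalized: ∫|φ|² dx = 0.0050375, and ∫φ*·(−ħ²/2m · φ'') dx = 0.0040599, so ⟨T⟩ = 0.0040599 / 0.0050375.
⟨T⟩ = 0.80593.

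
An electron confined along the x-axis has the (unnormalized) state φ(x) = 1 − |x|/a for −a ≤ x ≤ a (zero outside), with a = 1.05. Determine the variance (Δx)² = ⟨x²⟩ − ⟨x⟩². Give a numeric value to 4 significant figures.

0.1103

Compute ⟨x⟩ and ⟨x²⟩ separately, then (Δx)² = ⟨x²⟩ − ⟨x⟩².
φ is even, so ∫ over [−a, a] = 2∫₀ᵃ with φ = 1 − x/a there: ∫₀ᵃ (1 − x/a)² dx = a/3, ∫₀ᵃ x²(1 − x/a)² dx = a³/30, ∫₀ᵃ x⁴(1 − x/a)² dx = a⁵/105.
Normalization: ∫|φ|² dx = 0.70000.
⟨x⟩ = 0.0000 and ⟨x²⟩ = 0.11025.
(Δx)² = 0.11025 − (0.0000)² = 0.11025.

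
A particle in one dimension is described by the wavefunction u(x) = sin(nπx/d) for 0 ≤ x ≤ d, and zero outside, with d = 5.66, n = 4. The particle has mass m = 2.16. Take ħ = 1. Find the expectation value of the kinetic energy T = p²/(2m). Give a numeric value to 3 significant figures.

1.14

T = −(ħ²/2m) d²/dx², so ⟨T⟩ = −(ħ²/2m) ∫ u*·u'' dx / ∫|u|² dx; with m = 2.16.
d/dx sin(nπx/d) = (nπ/d)·cos(nπx/d) and d²/dx² sin(nπx/d) = −(nπ/d)²·sin(nπx/d); on 0 ≤ x ≤ d, ∫sin²(nπx/d) dx = d/2 and ∫sin(nπx/d)·cos(nπx/d) dx = 0.
State is unnormalized: ∫|u|² dx = 2.8300, and ∫u*·(−ħ²/2m · u'') dx = 3.2292, so ⟨T⟩ = 3.2292 / 2.8300.
⟨T⟩ = 1.1410.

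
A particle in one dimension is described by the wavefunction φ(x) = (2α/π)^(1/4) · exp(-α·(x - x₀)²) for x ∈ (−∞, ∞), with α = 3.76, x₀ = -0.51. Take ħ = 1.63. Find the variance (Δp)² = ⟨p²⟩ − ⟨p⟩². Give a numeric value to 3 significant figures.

9.99

Compute ⟨p⟩ and ⟨p²⟩ separately; (Δp)² = ⟨p²⟩ − ⟨p⟩².
Gaussian moments (u = x − x₀): ∫u^(2j)·e^(−2αu²) du = (2j−1)!!/(4α)^j · √(π/(2α)), odd powers integrate to 0; here √(π/(2α)) = 0.64635. Derivatives: d/dx e^(−αu²) = −2αu·e^(−αu²), d²/dx² e^(−αu²) = (4α²u² − 2α)·e^(−αu²).
⟨p⟩ = 0.0000 and ⟨p²⟩ = 9.9899.
(Δp)² = 9.9899 − (0.0000)² = 9.9899.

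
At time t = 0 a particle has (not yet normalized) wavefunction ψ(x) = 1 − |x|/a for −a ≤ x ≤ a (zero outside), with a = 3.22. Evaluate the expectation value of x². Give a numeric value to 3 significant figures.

⟨x²⟩ = ∫ x²·|ψ|² dx / ∫|ψ|² dx (integrals over the domain).
ψ is even, so ∫ over [−a, a] = 2∫₀ᵃ with ψ = 1 − x/a there: ∫₀ᵃ (1 − x/a)² dx = a/3, ∫₀ᵃ x²(1 − x/a)² dx = a³/30, ∫₀ᵃ x⁴(1 − x/a)² dx = a⁵/105.
State is unnormalized: ∫|ψ|² dx = 2.1467, and ∫ψ*·x²·ψ dx = 2.2257, so ⟨x²⟩ = 2.2257 / 2.1467.
⟨x²⟩ = 1.0368.

1.04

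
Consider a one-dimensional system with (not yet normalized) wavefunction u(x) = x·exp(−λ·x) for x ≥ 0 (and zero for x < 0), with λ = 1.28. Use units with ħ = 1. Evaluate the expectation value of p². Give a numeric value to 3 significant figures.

p² u = −ħ² d²u/dx²; ⟨p²⟩ = −ħ² ∫ u*·u'' dx / ∫|u|² dx.
Differentiate x·exp(−λ·x) with the product rule; every integrand then reduces to terms xʲ·e^(−2λx) on [0, ∞), with ∫₀^∞ xʲ·e^(−2λx) dx = j!/(2λ)^(j+1).
State is unnormalized: ∫|u|² dx = 0.11921, and ∫u*·(−ħ² u'') dx = 0.19531, so ⟨p²⟩ = 0.19531 / 0.11921.
⟨p²⟩ = 1.6384.

1.64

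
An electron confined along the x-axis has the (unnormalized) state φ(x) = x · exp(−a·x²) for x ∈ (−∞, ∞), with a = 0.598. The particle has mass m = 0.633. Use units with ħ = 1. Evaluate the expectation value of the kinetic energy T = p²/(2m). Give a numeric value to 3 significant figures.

T = −(ħ²/2m) d²/dx², so ⟨T⟩ = −(ħ²/2m) ∫ φ*·φ'' dx / ∫|φ|² dx; with m = 0.633.
Expand each integrand as polynomial × e^(−2ax²) and use ∫x^(2j)·e^(−2ax²) dx = (2j−1)!!/(4a)^j · √(π/(2a)), odd powers → 0; here √(π/(2a)) = 1.6207. Differentiate with the product rule, d/dx e^(−ax²) = −2ax·e^(−ax²).
State is unnormalized: ∫|φ|² dx = 0.67756, and ∫φ*·(−ħ²/2m · φ'') dx = 0.96015, so ⟨T⟩ = 0.96015 / 0.67756.
⟨T⟩ = 1.4171.

1.42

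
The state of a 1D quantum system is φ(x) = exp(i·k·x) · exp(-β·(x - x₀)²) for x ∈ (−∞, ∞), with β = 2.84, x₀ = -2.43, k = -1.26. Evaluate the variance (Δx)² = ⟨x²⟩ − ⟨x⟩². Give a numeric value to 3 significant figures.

Compute ⟨x⟩ and ⟨x²⟩ separately, then (Δx)² = ⟨x²⟩ − ⟨x⟩².
Gaussian moments (u = x − x₀): ∫u^(2j)·e^(−2βu²) du = (2j−1)!!/(4β)^j · √(π/(2β)), odd powers integrate to 0; here √(π/(2β)) = 0.74371.
Normalization: ∫|φ|² dx = 0.74371.
⟨x⟩ = -2.4300 and ⟨x²⟩ = 5.9929.
(Δx)² = 5.9929 − (-2.4300)² = 0.088028.

0.0880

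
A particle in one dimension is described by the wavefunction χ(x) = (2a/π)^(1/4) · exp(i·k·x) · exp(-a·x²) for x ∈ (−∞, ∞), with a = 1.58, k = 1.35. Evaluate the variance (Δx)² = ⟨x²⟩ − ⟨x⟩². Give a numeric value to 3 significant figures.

Compute ⟨x⟩ and ⟨x²⟩ separately, then (Δx)² = ⟨x²⟩ − ⟨x⟩².
Gaussian moments: ∫x^(2j)·e^(−2ax²) dx = (2j−1)!!/(4a)^j · √(π/(2a)), odd powers integrate to 0; here √(π/(2a)) = 0.99708.
⟨x⟩ = 0.0000 and ⟨x²⟩ = 0.15823.
(Δx)² = 0.15823 − (0.0000)² = 0.15823.

0.158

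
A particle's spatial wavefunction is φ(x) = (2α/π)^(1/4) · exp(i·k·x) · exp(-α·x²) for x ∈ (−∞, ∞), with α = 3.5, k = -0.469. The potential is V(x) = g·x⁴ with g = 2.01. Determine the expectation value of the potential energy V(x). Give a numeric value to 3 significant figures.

⟨V⟩ = ∫ V(x)·|φ|² dx.
Gaussian moments: ∫x^(2j)·e^(−2αx²) dx = (2j−1)!!/(4α)^j · √(π/(2α)), odd powers integrate to 0; here √(π/(2α)) = 0.66992.
⟨V⟩ = 0.030765.

0.0308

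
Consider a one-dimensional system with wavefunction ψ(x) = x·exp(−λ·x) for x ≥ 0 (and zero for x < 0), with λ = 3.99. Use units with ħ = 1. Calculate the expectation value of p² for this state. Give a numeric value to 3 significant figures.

p² ψ = −ħ² d²ψ/dx²; ⟨p²⟩ = −ħ² ∫ ψ*·ψ'' dx / ∫|ψ|² dx.
Differentiate x·exp(−λ·x) with the product rule; every integrand then reduces to terms xʲ·e^(−2λx) on [0, ∞), with ∫₀^∞ xʲ·e^(−2λx) dx = j!/(2λ)^(j+1).
State is unnormalized: ∫|ψ|² dx = 0.0039357, and ∫ψ*·(−ħ² ψ'') dx = 0.062657, so ⟨p²⟩ = 0.062657 / 0.0039357.
⟨p²⟩ = 15.920.

15.9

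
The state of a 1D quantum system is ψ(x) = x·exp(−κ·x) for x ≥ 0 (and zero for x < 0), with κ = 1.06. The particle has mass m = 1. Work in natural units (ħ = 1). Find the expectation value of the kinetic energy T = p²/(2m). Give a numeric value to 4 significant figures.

T = −(ħ²/2m) d²/dx², so ⟨T⟩ = −(ħ²/2m) ∫ ψ*·ψ'' dx / ∫|ψ|² dx; with m = 1.
Differentiate x·exp(−κ·x) with the product rule; every integrand then reduces to terms xʲ·e^(−2κx) on [0, ∞), with ∫₀^∞ xʲ·e^(−2κx) dx = j!/(2κ)^(j+1).
State is unnormalized: ∫|ψ|² dx = 0.20990, and ∫ψ*·(−ħ²/2m · ψ'') dx = 0.11792, so ⟨T⟩ = 0.11792 / 0.20990.
⟨T⟩ = 0.56180.

0.5618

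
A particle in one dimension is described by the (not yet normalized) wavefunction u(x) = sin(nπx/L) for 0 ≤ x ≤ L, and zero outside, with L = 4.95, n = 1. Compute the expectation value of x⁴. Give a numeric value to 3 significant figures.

⟨x⁴⟩ = ∫ x⁴·|u|² dx / ∫|u|² dx (integrals over the domain).
With sin²θ = (1 − cos2θ)/2 on 0 ≤ x ≤ L: ∫sin²(nπx/L) dx = L/2, ∫x·sin²(nπx/L) dx = L²/4, ∫x²·sin²(nπx/L) dx = L³·(1/6 − 1/(4n²π²)); higher powers xᵏ the same way, integrating xᵏ·cos(2nπx/L) by parts.
State is unnormalized: ∫|u|² dx = 2.4750, and ∫u*·x⁴·u dx = 169.51, so ⟨x⁴⟩ = 169.51 / 2.4750.
⟨x⁴⟩ = 68.489.

68.5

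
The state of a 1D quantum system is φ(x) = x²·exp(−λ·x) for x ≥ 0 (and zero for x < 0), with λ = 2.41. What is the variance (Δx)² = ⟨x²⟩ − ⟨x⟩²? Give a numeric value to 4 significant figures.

0.2152

Compute ⟨x⟩ and ⟨x²⟩ separately, then (Δx)² = ⟨x²⟩ − ⟨x⟩².
Every integrand reduces to terms xʲ·e^(−2λx) on [0, ∞); use ∫₀^∞ xʲ·e^(−2λx) dx = j!/(2λ)^(j+1).
Normalization: ∫|φ|² dx = 0.0092252.
⟨x⟩ = 1.0373 and ⟨x²⟩ = 1.2913.
(Δx)² = 1.2913 − (1.0373)² = 0.21522.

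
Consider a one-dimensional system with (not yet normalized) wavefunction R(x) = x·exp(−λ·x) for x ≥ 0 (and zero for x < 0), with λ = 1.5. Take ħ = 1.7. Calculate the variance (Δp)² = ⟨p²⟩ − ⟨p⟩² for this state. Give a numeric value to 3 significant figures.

6.50

Compute ⟨p⟩ and ⟨p²⟩ separately; (Δp)² = ⟨p²⟩ − ⟨p⟩².
Differentiate x·exp(−λ·x) with the product rule; every integrand then reduces to terms xʲ·e^(−2λx) on [0, ∞), with ∫₀^∞ xʲ·e^(−2λx) dx = j!/(2λ)^(j+1).
Normalization: ∫|R|² dx = 0.074074.
⟨p⟩ = 0.0000 and ⟨p²⟩ = 6.5025.
(Δp)² = 6.5025 − (0.0000)² = 6.5025.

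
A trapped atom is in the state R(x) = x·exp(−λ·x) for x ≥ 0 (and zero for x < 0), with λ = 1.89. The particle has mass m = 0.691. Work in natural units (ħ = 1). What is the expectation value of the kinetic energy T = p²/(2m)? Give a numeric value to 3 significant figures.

T = −(ħ²/2m) d²/dx², so ⟨T⟩ = −(ħ²/2m) ∫ R*·R'' dx / ∫|R|² dx; with m = 0.691.
Differentiate x·exp(−λ·x) with the product rule; every integrand then reduces to terms xʲ·e^(−2λx) on [0, ∞), with ∫₀^∞ xʲ·e^(−2λx) dx = j!/(2λ)^(j+1).
State is unnormalized: ∫|R|² dx = 0.037030, and ∫R*·(−ħ²/2m · R'') dx = 0.095713, so ⟨T⟩ = 0.095713 / 0.037030.
⟨T⟩ = 2.5847.

2.58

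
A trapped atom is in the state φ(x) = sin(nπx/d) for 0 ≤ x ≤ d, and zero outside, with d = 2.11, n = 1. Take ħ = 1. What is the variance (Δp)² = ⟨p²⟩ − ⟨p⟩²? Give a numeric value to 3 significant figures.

Compute ⟨p⟩ and ⟨p²⟩ separately; (Δp)² = ⟨p²⟩ − ⟨p⟩².
d/dx sin(nπx/d) = (nπ/d)·cos(nπx/d) and d²/dx² sin(nπx/d) = −(nπ/d)²·sin(nπx/d); on 0 ≤ x ≤ d, ∫sin²(nπx/d) dx = d/2 and ∫sin(nπx/d)·cos(nπx/d) dx = 0.
Normalization: ∫|φ|² dx = 1.0550.
⟨p⟩ = 0.0000 and ⟨p²⟩ = 2.2168.
(Δp)² = 2.2168 − (0.0000)² = 2.2168.

2.22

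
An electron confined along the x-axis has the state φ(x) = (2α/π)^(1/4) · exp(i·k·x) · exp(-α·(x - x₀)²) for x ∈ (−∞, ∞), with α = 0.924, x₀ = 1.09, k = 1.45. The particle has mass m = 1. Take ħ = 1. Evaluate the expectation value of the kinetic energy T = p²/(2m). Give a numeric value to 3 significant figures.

1.51

T = −(ħ²/2m) d²/dx², so ⟨T⟩ = −(ħ²/2m) ∫ φ*·φ'' dx; with m = 1.
Gaussian moments (u = x − x₀): ∫u^(2j)·e^(−2αu²) du = (2j−1)!!/(4α)^j · √(π/(2α)), odd powers integrate to 0; here √(π/(2α)) = 1.3038. Derivatives: φ′ = (ik − 2αu)·φ, φ″ = ((ik − 2αu)² − 2α)·φ; the odd-in-u pieces drop out.
⟨T⟩ = 1.5133.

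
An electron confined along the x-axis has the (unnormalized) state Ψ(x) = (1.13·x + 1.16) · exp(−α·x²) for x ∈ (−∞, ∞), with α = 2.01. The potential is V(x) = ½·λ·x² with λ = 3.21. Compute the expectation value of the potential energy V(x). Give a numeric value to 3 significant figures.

⟨V⟩ = ∫ V(x)·|Ψ|² dx / ∫|Ψ|² dx.
Expand each integrand as polynomial × e^(−2αx²) and use ∫x^(2j)·e^(−2αx²) dx = (2j−1)!!/(4α)^j · √(π/(2α)), odd powers → 0; here √(π/(2α)) = 0.88402.
State is unnormalized: ∫|Ψ|² dx = 1.3299, and ∫Ψ*·V(x)·Ψ dx = 0.32155, so ⟨V⟩ = 0.32155 / 1.3299.
⟨V⟩ = 0.24178.

0.242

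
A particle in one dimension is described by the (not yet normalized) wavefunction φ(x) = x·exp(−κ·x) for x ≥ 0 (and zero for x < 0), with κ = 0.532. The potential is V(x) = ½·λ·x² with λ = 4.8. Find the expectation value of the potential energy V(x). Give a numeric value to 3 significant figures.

⟨V⟩ = ∫ V(x)·|φ|² dx / ∫|φ|² dx.
Every integrand reduces to terms xʲ·e^(−2κx) on [0, ∞); use ∫₀^∞ xʲ·e^(−2κx) dx = j!/(2κ)^(j+1).
State is unnormalized: ∫|φ|² dx = 1.6604, and ∫φ*·V(x)·φ dx = 42.239, so ⟨V⟩ = 42.239 / 1.6604.
⟨V⟩ = 25.440.

25.4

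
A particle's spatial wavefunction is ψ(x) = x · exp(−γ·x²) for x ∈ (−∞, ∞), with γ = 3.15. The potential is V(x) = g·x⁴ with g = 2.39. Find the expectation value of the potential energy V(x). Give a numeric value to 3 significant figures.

0.226

⟨V⟩ = ∫ V(x)·|ψ|² dx / ∫|ψ|² dx.
Expand each integrand as polynomial × e^(−2γx²) and use ∫x^(2j)·e^(−2γx²) dx = (2j−1)!!/(4γ)^j · √(π/(2γ)), odd powers → 0; here √(π/(2γ)) = 0.70616.
State is unnormalized: ∫|ψ|² dx = 0.056045, and ∫ψ*·V(x)·ψ dx = 0.012656, so ⟨V⟩ = 0.012656 / 0.056045.
⟨V⟩ = 0.22581.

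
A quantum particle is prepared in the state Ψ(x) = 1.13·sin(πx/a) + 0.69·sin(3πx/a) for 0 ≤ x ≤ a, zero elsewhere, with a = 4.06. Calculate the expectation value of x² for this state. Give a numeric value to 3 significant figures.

⟨x²⟩ = ∫ x²·|Ψ|² dx / ∫|Ψ|² dx (integrals over the domain).
On 0 ≤ x ≤ a (j ≠ l): ∫sin²(jπx/a) dx = a/2, ∫sin(jπx/a)·sin(lπx/a) dx = 0; diagonal moments ∫x·sin²(jπx/a) dx = a²/4, ∫x²·sin²(jπx/a) dx = a³·(1/6 − 1/(4j²π²)); cross terms ∫x·sin(jπx/a)·sin(lπx/a) dx = 0 for j + l even and −4jla²/(π²(j² − l²)²) for j + l odd, ∫x²·sin(jπx/a)·sin(lπx/a) dx = (−1)^(j+l)·4jla³/(π²(j² − l²)²); higher powers the same way via product-to-sum and parts.
State is unnormalized: ∫|Ψ|² dx = 3.5586, and ∫Ψ*·x²·Ψ dx = 19.281, so ⟨x²⟩ = 19.281 / 3.5586.
⟨x²⟩ = 5.4182.

5.42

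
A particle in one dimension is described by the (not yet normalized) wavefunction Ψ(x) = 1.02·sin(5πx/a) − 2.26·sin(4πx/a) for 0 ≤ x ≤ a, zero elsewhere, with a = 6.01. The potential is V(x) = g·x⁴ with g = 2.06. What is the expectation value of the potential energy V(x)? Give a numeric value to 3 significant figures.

⟨V⟩ = ∫ V(x)·|Ψ|² dx / ∫|Ψ|² dx.
On 0 ≤ x ≤ a (j ≠ l): ∫sin²(jπx/a) dx = a/2, ∫sin(jπx/a)·sin(lπx/a) dx = 0; diagonal moments ∫x·sin²(jπx/a) dx = a²/4, ∫x²·sin²(jπx/a) dx = a³·(1/6 − 1/(4j²π²)); cross terms ∫x·sin(jπx/a)·sin(lπx/a) dx = 0 for j + l even and −4jla²/(π²(j² − l²)²) for j + l odd, ∫x²·sin(jπx/a)·sin(lπx/a) dx = (−1)^(j+l)·4jla³/(π²(j² − l²)²); higher powers the same way via product-to-sum and parts.
State is unnormalized: ∫|Ψ|² dx = 18.475, and ∫Ψ*·V(x)·Ψ dx = 15370., so ⟨V⟩ = 15370. / 18.475.
⟨V⟩ = 831.93.

832.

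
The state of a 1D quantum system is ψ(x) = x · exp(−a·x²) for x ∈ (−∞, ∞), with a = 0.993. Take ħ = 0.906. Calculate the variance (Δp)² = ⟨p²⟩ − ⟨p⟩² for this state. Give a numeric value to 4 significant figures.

2.445

Compute ⟨p⟩ and ⟨p²⟩ separately; (Δp)² = ⟨p²⟩ − ⟨p⟩².
Expand each integrand as polynomial × e^(−2ax²) and use ∫x^(2j)·e^(−2ax²) dx = (2j−1)!!/(4a)^j · √(π/(2a)), odd powers → 0; here √(π/(2a)) = 1.2577. Differentiate with the product rule, d/dx e^(−ax²) = −2ax·e^(−ax²).
Normalization: ∫|ψ|² dx = 0.31665.
⟨p⟩ = 0.0000 and ⟨p²⟩ = 2.4453.
(Δp)² = 2.4453 − (0.0000)² = 2.4453.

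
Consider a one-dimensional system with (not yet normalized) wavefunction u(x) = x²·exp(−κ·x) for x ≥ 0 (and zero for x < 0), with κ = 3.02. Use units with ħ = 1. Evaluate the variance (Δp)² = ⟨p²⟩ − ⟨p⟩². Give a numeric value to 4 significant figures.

Compute ⟨p⟩ and ⟨p²⟩ separately; (Δp)² = ⟨p²⟩ − ⟨p⟩².
Differentiate x²·exp(−κ·x) with the product rule; every integrand then reduces to terms xʲ·e^(−2κx) on [0, ∞), with ∫₀^∞ xʲ·e^(−2κx) dx = j!/(2κ)^(j+1).
Normalization: ∫|u|² dx = 0.0029856.
⟨p⟩ = 0.0000 and ⟨p²⟩ = 3.0401.
(Δp)² = 3.0401 − (0.0000)² = 3.0401.

3.040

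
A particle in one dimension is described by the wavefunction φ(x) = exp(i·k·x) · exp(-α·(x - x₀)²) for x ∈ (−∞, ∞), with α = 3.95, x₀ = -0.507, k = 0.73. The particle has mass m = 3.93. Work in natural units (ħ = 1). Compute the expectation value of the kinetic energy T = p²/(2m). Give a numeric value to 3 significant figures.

0.570

T = −(ħ²/2m) d²/dx², so ⟨T⟩ = −(ħ²/2m) ∫ φ*·φ'' dx / ∫|φ|² dx; with m = 3.93.
Gaussian moments (u = x − x₀): ∫u^(2j)·e^(−2αu²) du = (2j−1)!!/(4α)^j · √(π/(2α)), odd powers integrate to 0; here √(π/(2α)) = 0.63061. Derivatives: φ′ = (ik − 2αu)·φ, φ″ = ((ik − 2αu)² − 2α)·φ; the odd-in-u pieces drop out.
State is unnormalized: ∫|φ|² dx = 0.63061, and ∫φ*·(−ħ²/2m · φ'') dx = 0.35966, so ⟨T⟩ = 0.35966 / 0.63061.
⟨T⟩ = 0.57034.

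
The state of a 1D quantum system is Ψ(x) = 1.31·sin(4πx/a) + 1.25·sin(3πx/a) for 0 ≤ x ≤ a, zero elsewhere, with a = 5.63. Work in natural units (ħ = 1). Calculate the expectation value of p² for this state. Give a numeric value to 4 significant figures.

3.943

p² Ψ = −ħ² d²Ψ/dx²; ⟨p²⟩ = −ħ² ∫ Ψ*·Ψ'' dx / ∫|Ψ|² dx.
d²/dx² sin(jπx/a) = −(jπ/a)²·sin(jπx/a); on 0 ≤ x ≤ a, ∫sin²(jπx/a) dx = a/2 and ∫sin(jπx/a)·sin(lπx/a) dx = 0 for j ≠ l, so only diagonal terms survive in ∫|Ψ|² and ∫Ψ·Ψ″; ∫Ψ·Ψ′ dx = [Ψ²/2] between the walls = 0.
State is unnormalized: ∫|Ψ|² dx = 9.2293, and ∫Ψ*·(−ħ² Ψ'') dx = 36.393, so ⟨p²⟩ = 36.393 / 9.2293.
⟨p²⟩ = 3.9432.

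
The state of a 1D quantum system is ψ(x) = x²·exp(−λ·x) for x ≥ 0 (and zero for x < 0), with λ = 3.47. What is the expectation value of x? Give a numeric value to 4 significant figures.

0.7205

⟨x⟩ = ∫ x·|ψ|² dx / ∫|ψ|² dx (integrals over the domain).
Every integrand reduces to terms xʲ·e^(−2λx) on [0, ∞); use ∫₀^∞ xʲ·e^(−2λx) dx = j!/(2λ)^(j+1).
State is unnormalized: ∫|ψ|² dx = 0.0014908, and ∫ψ*·x·ψ dx = 0.0010740, so ⟨x⟩ = 0.0010740 / 0.0014908.
⟨x⟩ = 0.72046.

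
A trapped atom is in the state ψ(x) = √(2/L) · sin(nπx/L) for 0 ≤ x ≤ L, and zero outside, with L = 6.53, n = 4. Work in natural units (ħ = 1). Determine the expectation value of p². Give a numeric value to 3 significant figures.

3.70

p² ψ = −ħ² d²ψ/dx²; ⟨p²⟩ = −ħ² ∫ ψ*·ψ'' dx.
d/dx sin(nπx/L) = (nπ/L)·cos(nπx/L) and d²/dx² sin(nπx/L) = −(nπ/L)²·sin(nπx/L); on 0 ≤ x ≤ L, ∫sin²(nπx/L) dx = L/2 and ∫sin(nπx/L)·cos(nπx/L) dx = 0.
⟨p²⟩ = 3.7033.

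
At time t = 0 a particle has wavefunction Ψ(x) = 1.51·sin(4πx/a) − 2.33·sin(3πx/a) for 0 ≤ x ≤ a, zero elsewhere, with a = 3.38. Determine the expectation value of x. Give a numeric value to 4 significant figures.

⟨x⟩ = ∫ x·|Ψ|² dx / ∫|Ψ|² dx (integrals over the domain).
On 0 ≤ x ≤ a (j ≠ l): ∫sin²(jπx/a) dx = a/2, ∫sin(jπx/a)·sin(lπx/a) dx = 0; diagonal moments ∫x·sin²(jπx/a) dx = a²/4, ∫x²·sin²(jπx/a) dx = a³·(1/6 − 1/(4j²π²)); cross terms ∫x·sin(jπx/a)·sin(lπx/a) dx = 0 for j + l even and −4jla²/(π²(j² − l²)²) for j + l odd, ∫x²·sin(jπx/a)·sin(lπx/a) dx = (−1)^(j+l)·4jla³/(π²(j² − l²)²); higher powers the same way via product-to-sum and parts.
State is unnormalized: ∫|Ψ|² dx = 13.028, and ∫Ψ*·x·Ψ dx = 29.997, so ⟨x⟩ = 29.997 / 13.028.
⟨x⟩ = 2.3024.

2.302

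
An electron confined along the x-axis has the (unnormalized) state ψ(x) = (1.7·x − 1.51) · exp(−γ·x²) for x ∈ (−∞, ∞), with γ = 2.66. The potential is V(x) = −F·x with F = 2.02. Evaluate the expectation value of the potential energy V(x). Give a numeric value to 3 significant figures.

⟨V⟩ = ∫ V(x)·|ψ|² dx / ∫|ψ|² dx.
Expand each integrand as polynomial × e^(−2γx²) and use ∫x^(2j)·e^(−2γx²) dx = (2j−1)!!/(4γ)^j · √(π/(2γ)), odd powers → 0; here √(π/(2γ)) = 0.76846.
State is unnormalized: ∫|ψ|² dx = 1.9609, and ∫ψ*·V(x)·ψ dx = 0.74901, so ⟨V⟩ = 0.74901 / 1.9609.
⟨V⟩ = 0.38197.

0.382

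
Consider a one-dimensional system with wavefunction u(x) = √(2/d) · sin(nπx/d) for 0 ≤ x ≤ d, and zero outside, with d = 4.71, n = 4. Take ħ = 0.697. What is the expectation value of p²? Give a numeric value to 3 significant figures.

3.46

p² u = −ħ² d²u/dx²; ⟨p²⟩ = −ħ² ∫ u*·u'' dx.
d/dx sin(nπx/d) = (nπ/d)·cos(nπx/d) and d²/dx² sin(nπx/d) = −(nπ/d)²·sin(nπx/d); on 0 ≤ x ≤ d, ∫sin²(nπx/d) dx = d/2 and ∫sin(nπx/d)·cos(nπx/d) dx = 0.
⟨p²⟩ = 3.4581.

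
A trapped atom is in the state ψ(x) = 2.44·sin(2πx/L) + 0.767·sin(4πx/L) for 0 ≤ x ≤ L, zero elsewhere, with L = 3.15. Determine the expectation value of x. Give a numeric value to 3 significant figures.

⟨x⟩ = ∫ x·|ψ|² dx / ∫|ψ|² dx (integrals over the domain).
On 0 ≤ x ≤ L (j ≠ l): ∫sin²(jπx/L) dx = L/2, ∫sin(jπx/L)·sin(lπx/L) dx = 0; diagonal moments ∫x·sin²(jπx/L) dx = L²/4, ∫x²·sin²(jπx/L) dx = L³·(1/6 − 1/(4j²π²)); cross terms ∫x·sin(jπx/L)·sin(lπx/L) dx = 0 for j + l even and −4jlL²/(π²(j² − l²)²) for j + l odd, ∫x²·sin(jπx/L)·sin(lπx/L) dx = (−1)^(j+l)·4jlL³/(π²(j² − l²)²); higher powers the same way via product-to-sum and parts.
State is unnormalized: ∫|ψ|² dx = 10.303, and ∫ψ*·x·ψ dx = 16.228, so ⟨x⟩ = 16.228 / 10.303.
⟨x⟩ = 1.5750.

1.58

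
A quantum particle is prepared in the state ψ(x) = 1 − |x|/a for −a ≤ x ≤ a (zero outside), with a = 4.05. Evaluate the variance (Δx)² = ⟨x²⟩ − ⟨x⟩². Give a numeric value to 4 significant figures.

1.640

Compute ⟨x⟩ and ⟨x²⟩ separately, then (Δx)² = ⟨x²⟩ − ⟨x⟩².
ψ is even, so ∫ over [−a, a] = 2∫₀ᵃ with ψ = 1 − x/a there: ∫₀ᵃ (1 − x/a)² dx = a/3, ∫₀ᵃ x²(1 − x/a)² dx = a³/30, ∫₀ᵃ x⁴(1 − x/a)² dx = a⁵/105.
Normalization: ∫|ψ|² dx = 2.7000.
⟨x⟩ = 0.0000 and ⟨x²⟩ = 1.6403.
(Δx)² = 1.6403 − (0.0000)² = 1.6403.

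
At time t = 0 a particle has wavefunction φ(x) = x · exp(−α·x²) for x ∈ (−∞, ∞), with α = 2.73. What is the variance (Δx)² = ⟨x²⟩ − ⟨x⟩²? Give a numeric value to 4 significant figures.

Compute ⟨x⟩ and ⟨x²⟩ separately, then (Δx)² = ⟨x²⟩ − ⟨x⟩².
Expand each integrand as polynomial × e^(−2αx²) and use ∫x^(2j)·e^(−2αx²) dx = (2j−1)!!/(4α)^j · √(π/(2α)), odd powers → 0; here √(π/(2α)) = 0.75854.
Normalization: ∫|φ|² dx = 0.069463.
⟨x⟩ = 0.0000 and ⟨x²⟩ = 0.27473.
(Δx)² = 0.27473 − (0.0000)² = 0.27473.

0.2747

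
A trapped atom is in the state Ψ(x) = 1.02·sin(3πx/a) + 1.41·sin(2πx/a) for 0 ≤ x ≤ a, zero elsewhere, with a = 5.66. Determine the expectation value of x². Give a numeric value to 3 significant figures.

⟨x²⟩ = ∫ x²·|Ψ|² dx / ∫|Ψ|² dx (integrals over the domain).
On 0 ≤ x ≤ a (j ≠ l): ∫sin²(jπx/a) dx = a/2, ∫sin(jπx/a)·sin(lπx/a) dx = 0; diagonal moments ∫x·sin²(jπx/a) dx = a²/4, ∫x²·sin²(jπx/a) dx = a³·(1/6 − 1/(4j²π²)); cross terms ∫x·sin(jπx/a)·sin(lπx/a) dx = 0 for j + l even and −4jla²/(π²(j² − l²)²) for j + l odd, ∫x²·sin(jπx/a)·sin(lπx/a) dx = (−1)^(j+l)·4jla³/(π²(j² − l²)²); higher powers the same way via product-to-sum and parts.
State is unnormalized: ∫|Ψ|² dx = 8.5707, and ∫Ψ*·x²·Ψ dx = 37.978, so ⟨x²⟩ = 37.978 / 8.5707.
⟨x²⟩ = 4.4311.

4.43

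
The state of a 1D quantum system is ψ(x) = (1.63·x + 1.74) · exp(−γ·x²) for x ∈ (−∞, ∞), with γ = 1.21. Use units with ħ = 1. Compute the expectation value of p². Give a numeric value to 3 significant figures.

1.58

p² ψ = −ħ² d²ψ/dx²; ⟨p²⟩ = −ħ² ∫ ψ*·ψ'' dx / ∫|ψ|² dx.
Expand each integrand as polynomial × e^(−2γx²) and use ∫x^(2j)·e^(−2γx²) dx = (2j−1)!!/(4γ)^j · √(π/(2γ)), odd powers → 0; here √(π/(2γ)) = 1.1394. Differentiate with the product rule, d/dx e^(−γx²) = −2γx·e^(−γx²).
State is unnormalized: ∫|ψ|² dx = 4.0750, and ∫ψ*·(−ħ² ψ'') dx = 6.4444, so ⟨p²⟩ = 6.4444 / 4.0750.
⟨p²⟩ = 1.5814.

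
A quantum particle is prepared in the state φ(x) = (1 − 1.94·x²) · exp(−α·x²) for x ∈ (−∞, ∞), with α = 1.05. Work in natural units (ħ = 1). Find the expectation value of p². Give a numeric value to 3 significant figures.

5.01

p² φ = −ħ² d²φ/dx²; ⟨p²⟩ = −ħ² ∫ φ*·φ'' dx / ∫|φ|² dx.
Expand each integrand as polynomial × e^(−2αx²) and use ∫x^(2j)·e^(−2αx²) dx = (2j−1)!!/(4α)^j · √(π/(2α)), odd powers → 0; here √(π/(2α)) = 1.2231. Differentiate with the product rule, d/dx e^(−αx²) = −2αx·e^(−αx²).
State is unnormalized: ∫|φ|² dx = 0.87606, and ∫φ*·(−ħ² φ'') dx = 4.3887, so ⟨p²⟩ = 4.3887 / 0.87606.
⟨p²⟩ = 5.0096.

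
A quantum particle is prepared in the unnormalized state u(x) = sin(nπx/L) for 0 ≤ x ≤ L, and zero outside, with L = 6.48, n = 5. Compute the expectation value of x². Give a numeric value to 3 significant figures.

13.9

⟨x²⟩ = ∫ x²·|u|² dx / ∫|u|² dx (integrals over the domain).
With sin²θ = (1 − cos2θ)/2 on 0 ≤ x ≤ L: ∫sin²(nπx/L) dx = L/2, ∫x·sin²(nπx/L) dx = L²/4, ∫x²·sin²(nπx/L) dx = L³·(1/6 − 1/(4n²π²)); higher powers xᵏ the same way, integrating xᵏ·cos(2nπx/L) by parts.
State is unnormalized: ∫|u|² dx = 3.2400, and ∫u*·x²·u dx = 45.074, so ⟨x²⟩ = 45.074 / 3.2400.
⟨x²⟩ = 13.912.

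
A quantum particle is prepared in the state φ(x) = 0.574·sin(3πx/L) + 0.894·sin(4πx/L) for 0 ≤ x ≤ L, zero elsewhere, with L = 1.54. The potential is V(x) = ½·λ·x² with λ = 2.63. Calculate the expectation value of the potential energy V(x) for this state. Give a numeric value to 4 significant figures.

0.4645

⟨V⟩ = ∫ V(x)·|φ|² dx / ∫|φ|² dx.
On 0 ≤ x ≤ L (j ≠ l): ∫sin²(jπx/L) dx = L/2, ∫sin(jπx/L)·sin(lπx/L) dx = 0; diagonal moments ∫x·sin²(jπx/L) dx = L²/4, ∫x²·sin²(jπx/L) dx = L³·(1/6 − 1/(4j²π²)); cross terms ∫x·sin(jπx/L)·sin(lπx/L) dx = 0 for j + l even and −4jlL²/(π²(j² − l²)²) for j + l odd, ∫x²·sin(jπx/L)·sin(lπx/L) dx = (−1)^(j+l)·4jlL³/(π²(j² − l²)²); higher powers the same way via product-to-sum and parts.
State is unnormalized: ∫|φ|² dx = 0.86911, and ∫φ*·V(x)·φ dx = 0.40372, so ⟨V⟩ = 0.40372 / 0.86911.
⟨V⟩ = 0.46453.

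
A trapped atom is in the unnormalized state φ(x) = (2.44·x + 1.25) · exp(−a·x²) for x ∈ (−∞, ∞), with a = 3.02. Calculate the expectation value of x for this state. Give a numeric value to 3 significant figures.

0.246

⟨x⟩ = ∫ x·|φ|² dx / ∫|φ|² dx (integrals over the domain).
Expand each integrand as polynomial × e^(−2ax²) and use ∫x^(2j)·e^(−2ax²) dx = (2j−1)!!/(4a)^j · √(π/(2a)), odd powers → 0; here √(π/(2a)) = 0.72120.
State is unnormalized: ∫|φ|² dx = 1.4823, and ∫φ*·x·φ dx = 0.36418, so ⟨x⟩ = 0.36418 / 1.4823.
⟨x⟩ = 0.24568.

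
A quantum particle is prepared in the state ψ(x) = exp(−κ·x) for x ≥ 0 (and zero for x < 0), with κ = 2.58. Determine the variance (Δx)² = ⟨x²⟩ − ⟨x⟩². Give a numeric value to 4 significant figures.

Compute ⟨x⟩ and ⟨x²⟩ separately, then (Δx)² = ⟨x²⟩ − ⟨x⟩².
Every integrand reduces to terms xʲ·e^(−2κx) on [0, ∞); use ∫₀^∞ xʲ·e^(−2κx) dx = j!/(2κ)^(j+1).
Normalization: ∫|ψ|² dx = 0.19380.
⟨x⟩ = 0.19380 and ⟨x²⟩ = 0.075116.
(Δx)² = 0.075116 − (0.19380)² = 0.037558.

0.03756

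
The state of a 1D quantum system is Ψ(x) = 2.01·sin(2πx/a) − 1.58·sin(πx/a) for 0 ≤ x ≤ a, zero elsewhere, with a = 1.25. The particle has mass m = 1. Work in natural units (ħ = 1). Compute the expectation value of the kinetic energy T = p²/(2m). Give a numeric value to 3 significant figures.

T = −(ħ²/2m) d²/dx², so ⟨T⟩ = −(ħ²/2m) ∫ Ψ*·Ψ'' dx / ∫|Ψ|² dx; with m = 1.
d²/dx² sin(jπx/a) = −(jπ/a)²·sin(jπx/a); on 0 ≤ x ≤ a, ∫sin²(jπx/a) dx = a/2 and ∫sin(jπx/a)·sin(lπx/a) dx = 0 for j ≠ l, so only diagonal terms survive in ∫|Ψ|² and ∫Ψ·Ψ″; ∫Ψ·Ψ′ dx = [Ψ²/2] between the walls = 0.
State is unnormalized: ∫|Ψ|² dx = 4.0853, and ∫Ψ*·(−ħ²/2m · Ψ'') dx = 36.827, so ⟨T⟩ = 36.827 / 4.0853.
⟨T⟩ = 9.0145.

9.01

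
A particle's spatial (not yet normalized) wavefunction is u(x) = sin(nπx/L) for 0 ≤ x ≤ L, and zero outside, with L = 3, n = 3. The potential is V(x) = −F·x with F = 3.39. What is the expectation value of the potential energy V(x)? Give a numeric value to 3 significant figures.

-5.09

⟨V⟩ = ∫ V(x)·|u|² dx / ∫|u|² dx.
With sin²θ = (1 − cos2θ)/2 on 0 ≤ x ≤ L: ∫sin²(nπx/L) dx = L/2, ∫x·sin²(nπx/L) dx = L²/4, ∫x²·sin²(nπx/L) dx = L³·(1/6 − 1/(4n²π²)); higher powers xᵏ the same way, integrating xᵏ·cos(2nπx/L) by parts.
State is unnormalized: ∫|u|² dx = 1.5000, and ∫u*·V(x)·u dx = -7.6275, so ⟨V⟩ = -7.6275 / 1.5000.
⟨V⟩ = -5.0850.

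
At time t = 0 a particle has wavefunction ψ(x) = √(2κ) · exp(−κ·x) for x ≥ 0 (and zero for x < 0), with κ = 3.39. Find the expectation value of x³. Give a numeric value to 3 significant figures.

⟨x³⟩ = ∫ x³·|ψ|² dx (integrals over the domain).
Every integrand reduces to terms xʲ·e^(−2κx) on [0, ∞); use ∫₀^∞ xʲ·e^(−2κx) dx = j!/(2κ)^(j+1).
⟨x³⟩ = 0.019251.

0.0193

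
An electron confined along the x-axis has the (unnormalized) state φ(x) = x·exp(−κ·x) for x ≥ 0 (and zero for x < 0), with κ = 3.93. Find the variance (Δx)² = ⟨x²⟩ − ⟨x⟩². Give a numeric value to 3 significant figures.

Compute ⟨x⟩ and ⟨x²⟩ separately, then (Δx)² = ⟨x²⟩ − ⟨x⟩².
Every integrand reduces to terms xʲ·e^(−2κx) on [0, ∞); use ∫₀^∞ xʲ·e^(−2κx) dx = j!/(2κ)^(j+1).
Normalization: ∫|φ|² dx = 0.0041187.
⟨x⟩ = 0.38168 and ⟨x²⟩ = 0.19424.
(Δx)² = 0.19424 − (0.38168)² = 0.048560.

0.0486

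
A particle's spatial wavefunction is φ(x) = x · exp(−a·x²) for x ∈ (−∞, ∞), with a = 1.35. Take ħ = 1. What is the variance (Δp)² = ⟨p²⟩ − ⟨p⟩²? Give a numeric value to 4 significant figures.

Compute ⟨p⟩ and ⟨p²⟩ separately; (Δp)² = ⟨p²⟩ − ⟨p⟩².
Expand each integrand as polynomial × e^(−2ax²) and use ∫x^(2j)·e^(−2ax²) dx = (2j−1)!!/(4a)^j · √(π/(2a)), odd powers → 0; here √(π/(2a)) = 1.0787. Differentiate with the product rule, d/dx e^(−ax²) = −2ax·e^(−ax²).
Normalization: ∫|φ|² dx = 0.19976.
⟨p⟩ = 0.0000 and ⟨p²⟩ = 4.0500.
(Δp)² = 4.0500 − (0.0000)² = 4.0500.

4.050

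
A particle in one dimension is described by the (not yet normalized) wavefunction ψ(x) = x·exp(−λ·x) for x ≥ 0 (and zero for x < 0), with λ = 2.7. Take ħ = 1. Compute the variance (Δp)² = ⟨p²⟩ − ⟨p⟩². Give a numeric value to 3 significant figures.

Compute ⟨p⟩ and ⟨p²⟩ separately; (Δp)² = ⟨p²⟩ − ⟨p⟩².
Differentiate x·exp(−λ·x) with the product rule; every integrand then reduces to terms xʲ·e^(−2λx) on [0, ∞), with ∫₀^∞ xʲ·e^(−2λx) dx = j!/(2λ)^(j+1).
Normalization: ∫|ψ|² dx = 0.012701.
⟨p⟩ = 0.0000 and ⟨p²⟩ = 7.2900.
(Δp)² = 7.2900 − (0.0000)² = 7.2900.

7.29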